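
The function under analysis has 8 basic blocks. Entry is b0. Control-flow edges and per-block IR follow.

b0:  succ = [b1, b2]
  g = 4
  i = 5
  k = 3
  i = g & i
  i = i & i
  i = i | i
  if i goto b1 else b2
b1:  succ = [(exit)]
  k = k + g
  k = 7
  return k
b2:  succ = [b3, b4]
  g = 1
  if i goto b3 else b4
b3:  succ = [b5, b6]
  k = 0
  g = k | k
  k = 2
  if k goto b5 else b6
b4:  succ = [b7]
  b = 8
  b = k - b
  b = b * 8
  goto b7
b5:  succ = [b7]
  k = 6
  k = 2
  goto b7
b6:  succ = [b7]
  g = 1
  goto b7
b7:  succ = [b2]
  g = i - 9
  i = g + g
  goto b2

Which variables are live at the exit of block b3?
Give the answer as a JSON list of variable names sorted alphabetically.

Answer: ["i", "k"]

Working:
def/use:
  b0: {g,i,k} / ∅
  b1: {k} / {g,k}
  b2: {g} / {i}
  b3: {g,k} / ∅
  b4: {b} / {k}
  b5: {k} / ∅
  b6: {g} / ∅
  b7: {g,i} / {i}

Liveness:
  b0 li=∅ lo={g,i,k}
  b1 li={g,k} lo=∅
  b2 li={i,k} lo={i,k}
  b3 li={i} lo={i,k}
  b4 li={i,k} lo={i,k}
  b5 li={i} lo={i,k}
  b6 li={i,k} lo={i,k}
  b7 li={i,k} lo={i,k}

live-out(b3) = ["i", "k"]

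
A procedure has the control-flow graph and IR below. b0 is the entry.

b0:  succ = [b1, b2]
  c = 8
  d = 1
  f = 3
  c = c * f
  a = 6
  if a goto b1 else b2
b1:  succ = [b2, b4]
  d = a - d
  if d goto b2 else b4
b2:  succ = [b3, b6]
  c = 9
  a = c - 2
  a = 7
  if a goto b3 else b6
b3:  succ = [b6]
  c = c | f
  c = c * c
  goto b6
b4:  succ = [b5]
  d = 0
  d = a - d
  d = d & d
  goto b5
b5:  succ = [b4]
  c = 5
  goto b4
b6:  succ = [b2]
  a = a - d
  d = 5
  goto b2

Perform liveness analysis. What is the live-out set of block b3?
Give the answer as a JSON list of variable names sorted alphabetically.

Answer: ["a", "d", "f"]

Analysis:
def/use:
  b0: {a,c,d,f} / ∅
  b1: {d} / {a,d}
  b2: {a,c} / ∅
  b3: {c} / {c,f}
  b4: {d} / {a}
  b5: {c} / ∅
  b6: {a,d} / {a,d}

Backward fixpoint:
  live b0: ∅→{a,d,f}
  live b1: {a,d,f}→{a,d,f}
  live b2: {d,f}→{a,c,d,f}
  live b3: {a,c,d,f}→{a,d,f}
  live b4: {a}→{a}
  live b5: {a}→{a}
  live b6: {a,d,f}→{d,f}

live-out(b3) = ["a", "d", "f"]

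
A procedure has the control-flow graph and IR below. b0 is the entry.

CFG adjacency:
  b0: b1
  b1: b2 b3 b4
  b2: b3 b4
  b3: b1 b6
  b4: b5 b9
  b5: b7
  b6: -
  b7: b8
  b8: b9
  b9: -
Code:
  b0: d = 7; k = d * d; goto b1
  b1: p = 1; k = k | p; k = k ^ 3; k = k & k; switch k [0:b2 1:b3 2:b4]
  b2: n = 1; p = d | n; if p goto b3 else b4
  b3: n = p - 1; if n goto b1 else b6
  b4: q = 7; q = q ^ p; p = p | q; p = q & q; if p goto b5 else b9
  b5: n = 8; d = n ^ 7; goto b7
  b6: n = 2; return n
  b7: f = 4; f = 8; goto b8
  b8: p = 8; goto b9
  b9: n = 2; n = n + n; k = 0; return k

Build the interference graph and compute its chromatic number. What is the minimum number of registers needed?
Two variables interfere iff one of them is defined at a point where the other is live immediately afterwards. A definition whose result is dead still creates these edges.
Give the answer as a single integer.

Block summaries:
  b0: def={d,k} ue=∅
  b1: def={k,p} ue={k}
  b2: def={n,p} ue={d}
  b3: def={n} ue={p}
  b4: def={p,q} ue={p}
  b5: def={d,n} ue=∅
  b6: def={n} ue=∅
  b7: def={f} ue=∅
  b8: def={p} ue=∅
  b9: def={k,n} ue=∅

Live sets:
  b0: in=∅ out={d,k}
  b1: in={d,k} out={d,k,p}
  b2: in={d,k} out={d,k,p}
  b3: in={d,k,p} out={d,k}
  b4: in={p} out=∅
  b5: in=∅ out=∅
  b6: in=∅ out=∅
  b7: in=∅ out=∅
  b8: in=∅ out=∅
  b9: in=∅ out=∅

Conflict graph:
  d: {k,n,p}
  f: ∅
  k: {d,n,p}
  n: {d,k}
  p: {d,k,q}
  q: {p}

Colouring:
  clique {d,k,n} ⇒ need ≥ 3
  assign d→c0 f→c0 k→c1 n→c2 p→c2 q→c0 — no edge inside a register ⇒ χ ≤ 3
  χ = 3

Answer: 3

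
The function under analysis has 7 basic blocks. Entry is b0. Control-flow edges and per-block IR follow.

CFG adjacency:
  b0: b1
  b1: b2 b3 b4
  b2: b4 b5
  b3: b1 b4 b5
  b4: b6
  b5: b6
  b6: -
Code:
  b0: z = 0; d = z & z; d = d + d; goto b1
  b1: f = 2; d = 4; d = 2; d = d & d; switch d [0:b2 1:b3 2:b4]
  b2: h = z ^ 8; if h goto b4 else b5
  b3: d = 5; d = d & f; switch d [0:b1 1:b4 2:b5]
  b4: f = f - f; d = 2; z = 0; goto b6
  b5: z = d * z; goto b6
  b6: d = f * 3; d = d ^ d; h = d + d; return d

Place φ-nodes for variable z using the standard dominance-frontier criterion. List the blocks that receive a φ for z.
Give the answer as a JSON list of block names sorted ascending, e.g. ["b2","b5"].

Answer: ["b6"]

Derivation:
idom tree: b1←b0 b2←b1 b3←b1 b4←b1 b5←b1 b6←b1
Dom at joins:
  b1: preds {b0,b3}: {b0} ∩ {b0,b1,b3} = {b0}; idom=b0
  b4: preds {b1,b2,b3}: {b0,b1} ∩ {b0,b1,b2} ∩ {b0,b1,b3} = {b0,b1}; idom=b1
  b5: preds {b2,b3}: {b0,b1,b2} ∩ {b0,b1,b3} = {b0,b1}; idom=b1
  b6: preds {b4,b5}: {b0,b1,b4} ∩ {b0,b1,b5} = {b0,b1}; idom=b1

Frontier:
  b1←b0: walk · to b0
  b1←b3: walk b3→b1 to b0
  b4←b1: walk · to b1
  b4←b2: walk b2 to b1
  b4←b3: walk b3 to b1
  b5←b2: walk b2 to b1
  b5←b3: walk b3 to b1
  b6←b4: walk b4 to b1
  b6←b5: walk b5 to b1
  DF(b0)=∅
  DF(b1)={b1}
  DF(b2)={b4,b5}
  DF(b3)={b1,b4,b5}
  DF(b4)={b6}
  DF(b5)={b6}
  DF(b6)=∅

φ for z: defs {b0,b4,b5}
  DF⁺ = {b6}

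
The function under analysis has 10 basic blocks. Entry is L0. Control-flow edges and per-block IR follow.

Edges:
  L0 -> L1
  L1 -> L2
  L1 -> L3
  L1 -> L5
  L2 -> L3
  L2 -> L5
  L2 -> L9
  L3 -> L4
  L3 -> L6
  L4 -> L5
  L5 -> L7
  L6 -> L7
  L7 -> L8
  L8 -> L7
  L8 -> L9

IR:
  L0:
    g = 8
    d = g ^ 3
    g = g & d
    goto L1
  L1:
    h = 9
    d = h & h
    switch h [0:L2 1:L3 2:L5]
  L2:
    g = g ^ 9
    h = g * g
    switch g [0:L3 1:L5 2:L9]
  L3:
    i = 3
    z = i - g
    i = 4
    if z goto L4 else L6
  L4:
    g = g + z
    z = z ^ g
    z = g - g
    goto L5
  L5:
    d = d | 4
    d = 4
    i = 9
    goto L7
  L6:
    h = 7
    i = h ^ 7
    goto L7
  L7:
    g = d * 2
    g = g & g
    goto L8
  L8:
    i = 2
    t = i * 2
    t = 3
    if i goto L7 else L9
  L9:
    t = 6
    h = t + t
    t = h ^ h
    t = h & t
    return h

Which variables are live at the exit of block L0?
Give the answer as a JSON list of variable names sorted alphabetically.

Answer: ["g"]

Derivation:
Per-block:
  L0 def {d,g} use ∅
  L1 def {d,h} use ∅
  L2 def {g,h} use {g}
  L3 def {i,z} use {g}
  L4 def {g,z} use {g,z}
  L5 def {d,i} use {d}
  L6 def {h,i} use ∅
  L7 def {g} use {d}
  L8 def {i,t} use ∅
  L9 def {h,t} use ∅

Live sets:
  L0 li=∅ lo={g}
  L1 li={g} lo={d,g}
  L2 li={d,g} lo={d,g}
  L3 li={d,g} lo={d,g,z}
  L4 li={d,g,z} lo={d}
  L5 li={d} lo={d}
  L6 li={d} lo={d}
  L7 li={d} lo={d}
  L8 li={d} lo={d}
  L9 li=∅ lo=∅

live-out(L0) = ["g"]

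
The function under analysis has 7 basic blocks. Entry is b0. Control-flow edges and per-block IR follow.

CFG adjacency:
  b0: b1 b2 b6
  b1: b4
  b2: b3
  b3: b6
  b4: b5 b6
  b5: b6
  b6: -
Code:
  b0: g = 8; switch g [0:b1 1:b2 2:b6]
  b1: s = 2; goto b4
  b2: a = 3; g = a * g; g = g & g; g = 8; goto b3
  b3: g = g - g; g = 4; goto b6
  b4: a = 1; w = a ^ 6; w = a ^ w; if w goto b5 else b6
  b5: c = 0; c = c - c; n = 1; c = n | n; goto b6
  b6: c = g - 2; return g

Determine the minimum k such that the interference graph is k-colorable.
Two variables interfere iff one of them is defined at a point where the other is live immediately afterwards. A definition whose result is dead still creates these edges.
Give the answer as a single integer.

Per-block:
  b0 def {g} use ∅
  b1 def {s} use ∅
  b2 def {a,g} use {g}
  b3 def {g} use {g}
  b4 def {a,w} use ∅
  b5 def {c,n} use ∅
  b6 def {c} use {g}

Live sets:
  b0 li=∅ lo={g}
  b1 li={g} lo={g}
  b2 li={g} lo={g}
  b3 li={g} lo={g}
  b4 li={g} lo={g}
  b5 li={g} lo={g}
  b6 li={g} lo=∅

Interference:
  a: {g,w}
  c: {g}
  g: {a,c,n,s,w}
  n: {g}
  s: {g}
  w: {a,g}

Registers:
  lower bound: {a,g,w} mutually conflict ⇒ χ ≥ 3
  assign a→R1 c→R1 g→R0 n→R1 s→R1 w→R2 — no edge inside a register ⇒ χ ≤ 3
  χ = 3

Answer: 3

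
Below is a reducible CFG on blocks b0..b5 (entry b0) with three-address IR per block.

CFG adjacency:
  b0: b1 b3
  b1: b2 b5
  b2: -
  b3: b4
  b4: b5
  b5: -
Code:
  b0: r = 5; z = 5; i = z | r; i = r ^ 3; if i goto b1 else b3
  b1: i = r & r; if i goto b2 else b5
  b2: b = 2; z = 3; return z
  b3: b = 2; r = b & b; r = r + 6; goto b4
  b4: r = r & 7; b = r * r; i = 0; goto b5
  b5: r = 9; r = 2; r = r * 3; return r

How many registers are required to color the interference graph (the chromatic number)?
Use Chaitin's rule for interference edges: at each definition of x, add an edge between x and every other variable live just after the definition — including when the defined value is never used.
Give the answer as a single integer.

def/use:
  b0: def={i,r,z} ue=∅
  b1: def={i} ue={r}
  b2: def={b,z} ue=∅
  b3: def={b,r} ue=∅
  b4: def={b,i,r} ue={r}
  b5: def={r} ue=∅

Backward fixpoint:
  b0 li=∅ lo={r}
  b1 li={r} lo=∅
  b2 li=∅ lo=∅
  b3 li=∅ lo={r}
  b4 li={r} lo=∅
  b5 li=∅ lo=∅

Conflict graph:
  b — ∅
  i — {r}
  r — {i,z}
  z — {r}

Colouring:
  lower bound: {i,r} mutually conflict ⇒ χ ≥ 2
  2-colouring: R0={b,r}  R1={i,z}
  χ = 2

Answer: 2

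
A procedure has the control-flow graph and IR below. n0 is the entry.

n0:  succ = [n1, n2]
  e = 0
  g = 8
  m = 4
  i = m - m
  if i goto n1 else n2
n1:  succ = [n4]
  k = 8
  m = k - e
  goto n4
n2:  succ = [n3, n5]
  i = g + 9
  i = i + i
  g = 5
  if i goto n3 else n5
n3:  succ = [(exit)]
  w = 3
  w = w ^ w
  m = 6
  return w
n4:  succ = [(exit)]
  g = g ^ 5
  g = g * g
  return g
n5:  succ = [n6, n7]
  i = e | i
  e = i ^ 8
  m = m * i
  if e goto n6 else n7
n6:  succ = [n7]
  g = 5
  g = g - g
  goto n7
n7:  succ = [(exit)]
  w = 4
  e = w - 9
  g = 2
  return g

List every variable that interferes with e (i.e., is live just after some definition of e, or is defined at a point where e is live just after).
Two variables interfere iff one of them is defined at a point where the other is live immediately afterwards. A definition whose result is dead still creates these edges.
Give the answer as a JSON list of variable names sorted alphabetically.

Answer: ["g", "i", "k", "m"]

Derivation:
def/use:
  n0: def={e,g,i,m} ue=∅
  n1: def={k,m} ue={e}
  n2: def={g,i} ue={g}
  n3: def={m,w} ue=∅
  n4: def={g} ue={g}
  n5: def={e,i,m} ue={e,i,m}
  n6: def={g} ue=∅
  n7: def={e,g,w} ue=∅

Liveness:
  n0 li=∅ lo={e,g,m}
  n1 li={e,g} lo={g}
  n2 li={e,g,m} lo={e,i,m}
  n3 li=∅ lo=∅
  n4 li={g} lo=∅
  n5 li={e,i,m} lo=∅
  n6 li=∅ lo=∅
  n7 li=∅ lo=∅

Interference:
  e — {g,i,k,m}
  g — {e,i,k,m}
  i — {e,g,m}
  k — {e,g}
  m — {e,g,i,w}
  w — {m}

N(e) = ["g", "i", "k", "m"]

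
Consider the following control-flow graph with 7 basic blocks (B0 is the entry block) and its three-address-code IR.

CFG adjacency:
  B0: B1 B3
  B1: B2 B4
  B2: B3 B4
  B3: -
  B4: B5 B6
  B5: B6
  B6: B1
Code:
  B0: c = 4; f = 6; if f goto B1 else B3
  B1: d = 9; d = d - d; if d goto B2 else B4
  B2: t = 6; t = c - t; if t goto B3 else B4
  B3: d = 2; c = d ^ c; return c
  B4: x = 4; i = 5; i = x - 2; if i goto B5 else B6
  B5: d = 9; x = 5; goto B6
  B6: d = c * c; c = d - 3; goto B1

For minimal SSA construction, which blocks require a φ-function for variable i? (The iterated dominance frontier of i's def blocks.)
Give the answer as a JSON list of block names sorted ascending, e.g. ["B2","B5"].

Answer: ["B1", "B3"]

Analysis:
idom tree: B1←B0 B2←B1 B3←B0 B4←B1 B5←B4 B6←B4
Dom at joins:
  B1: preds {B0,B6}: {B0} ∩ {B0,B1,B4,B6} = {B0}; idom=B0
  B3: preds {B0,B2}: {B0} ∩ {B0,B1,B2} = {B0}; idom=B0
  B4: preds {B1,B2}: {B0,B1} ∩ {B0,B1,B2} = {B0,B1}; idom=B1
  B6: preds {B4,B5}: {B0,B1,B4} ∩ {B0,B1,B4,B5} = {B0,B1,B4}; idom=B4

DF derivation:
  join B1 pred B0: · stop@B0
  join B1 pred B6: B6→B4→B1 stop@B0
  join B3 pred B0: · stop@B0
  join B3 pred B2: B2→B1 stop@B0
  join B4 pred B1: · stop@B1
  join B4 pred B2: B2 stop@B1
  join B6 pred B4: · stop@B4
  join B6 pred B5: B5 stop@B4
  B0: DF=∅
  B1: DF={B1,B3}
  B2: DF={B3,B4}
  B3: DF=∅
  B4: DF={B1}
  B5: DF={B6}
  B6: DF={B1}

φ for i: defs {B4}
  DF⁺ = {B1,B3}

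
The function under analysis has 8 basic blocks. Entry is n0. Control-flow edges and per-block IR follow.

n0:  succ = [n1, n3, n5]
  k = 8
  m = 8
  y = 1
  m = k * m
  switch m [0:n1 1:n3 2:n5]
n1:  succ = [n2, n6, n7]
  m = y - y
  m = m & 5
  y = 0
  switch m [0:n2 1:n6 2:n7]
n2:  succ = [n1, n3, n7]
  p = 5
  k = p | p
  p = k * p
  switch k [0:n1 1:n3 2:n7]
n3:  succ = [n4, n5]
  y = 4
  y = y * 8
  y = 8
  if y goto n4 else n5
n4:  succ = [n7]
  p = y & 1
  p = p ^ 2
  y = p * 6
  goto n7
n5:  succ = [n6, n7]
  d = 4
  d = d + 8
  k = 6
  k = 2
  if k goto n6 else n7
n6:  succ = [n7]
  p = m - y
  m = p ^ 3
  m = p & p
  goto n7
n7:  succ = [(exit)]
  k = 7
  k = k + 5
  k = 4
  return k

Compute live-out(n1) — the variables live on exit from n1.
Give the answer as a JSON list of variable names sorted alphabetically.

Answer: ["m", "y"]

Derivation:
Block summaries:
  n0: {k,m,y} / ∅
  n1: {m,y} / {y}
  n2: {k,p} / ∅
  n3: {y} / ∅
  n4: {p,y} / {y}
  n5: {d,k} / ∅
  n6: {m,p} / {m,y}
  n7: {k} / ∅

Live sets:
  n0: in=∅ out={m,y}
  n1: in={y} out={m,y}
  n2: in={m,y} out={m,y}
  n3: in={m} out={m,y}
  n4: in={y} out=∅
  n5: in={m,y} out={m,y}
  n6: in={m,y} out=∅
  n7: in=∅ out=∅

live-out(n1) = ["m", "y"]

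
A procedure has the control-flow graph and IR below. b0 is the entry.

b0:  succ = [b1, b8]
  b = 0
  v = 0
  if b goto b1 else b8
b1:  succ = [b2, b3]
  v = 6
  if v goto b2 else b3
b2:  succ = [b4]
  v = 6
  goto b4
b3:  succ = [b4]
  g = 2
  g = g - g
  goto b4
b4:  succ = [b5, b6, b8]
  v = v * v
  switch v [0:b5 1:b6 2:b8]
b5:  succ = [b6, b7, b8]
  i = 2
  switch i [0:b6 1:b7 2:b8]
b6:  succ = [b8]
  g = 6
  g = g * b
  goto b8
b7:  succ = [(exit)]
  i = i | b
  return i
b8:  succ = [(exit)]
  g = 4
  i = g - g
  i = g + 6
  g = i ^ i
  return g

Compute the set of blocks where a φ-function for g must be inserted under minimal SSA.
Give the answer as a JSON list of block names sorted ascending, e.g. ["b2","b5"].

Answer: ["b4", "b8"]

Analysis:
idom tree: b1←b0 b2←b1 b3←b1 b4←b1 b5←b4 b6←b4 b7←b5 b8←b0
Join-block Dom:
  b4: preds {b2,b3}: {b0,b1,b2} ∩ {b0,b1,b3} = {b0,b1}; idom=b1
  b6: preds {b4,b5}: {b0,b1,b4} ∩ {b0,b1,b4,b5} = {b0,b1,b4}; idom=b4
  b8: preds {b0,b4,b5,b6}: {b0} ∩ {b0,b1,b4} ∩ {b0,b1,b4,b5} ∩ {b0,b1,b4,b6} = {b0}; idom=b0

Frontier:
  b4←b2: walk b2 to b1
  b4←b3: walk b3 to b1
  b6←b4: walk · to b4
  b6←b5: walk b5 to b4
  b8←b0: walk · to b0
  b8←b4: walk b4→b1 to b0
  b8←b5: walk b5→b4→b1 to b0
  b8←b6: walk b6→b4→b1 to b0
  DF(b0)=∅
  DF(b1)={b8}
  DF(b2)={b4}
  DF(b3)={b4}
  DF(b4)={b8}
  DF(b5)={b6,b8}
  DF(b6)={b8}
  DF(b7)=∅
  DF(b8)=∅

φ for g: defs {b3,b6,b8}
  DF⁺ = {b4,b8}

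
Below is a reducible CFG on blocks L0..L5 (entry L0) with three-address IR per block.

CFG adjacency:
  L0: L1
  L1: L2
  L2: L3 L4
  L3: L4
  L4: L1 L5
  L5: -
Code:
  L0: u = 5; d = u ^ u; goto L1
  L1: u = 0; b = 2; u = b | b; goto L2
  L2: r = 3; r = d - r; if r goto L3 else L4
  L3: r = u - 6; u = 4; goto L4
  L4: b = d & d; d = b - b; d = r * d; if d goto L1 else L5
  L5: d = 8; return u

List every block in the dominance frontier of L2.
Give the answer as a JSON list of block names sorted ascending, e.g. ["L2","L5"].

Answer: ["L1"]

Working:
idom tree: L1←L0 L2←L1 L3←L2 L4←L2 L5←L4
Dom at joins:
  L1: preds {L0,L4}: {L0} ∩ {L0,L1,L2,L4} = {L0}; idom=L0
  L4: preds {L2,L3}: {L0,L1,L2} ∩ {L0,L1,L2,L3} = {L0,L1,L2}; idom=L2

DF walk-up:
  join L1 pred L0: · stop@L0
  join L1 pred L4: L4→L2→L1 stop@L0
  join L4 pred L2: · stop@L2
  join L4 pred L3: L3 stop@L2
  L0 → ∅
  L1 → {L1}
  L2 → {L1}
  L3 → {L4}
  L4 → {L1}
  L5 → ∅

DF(L2) = ["L1"]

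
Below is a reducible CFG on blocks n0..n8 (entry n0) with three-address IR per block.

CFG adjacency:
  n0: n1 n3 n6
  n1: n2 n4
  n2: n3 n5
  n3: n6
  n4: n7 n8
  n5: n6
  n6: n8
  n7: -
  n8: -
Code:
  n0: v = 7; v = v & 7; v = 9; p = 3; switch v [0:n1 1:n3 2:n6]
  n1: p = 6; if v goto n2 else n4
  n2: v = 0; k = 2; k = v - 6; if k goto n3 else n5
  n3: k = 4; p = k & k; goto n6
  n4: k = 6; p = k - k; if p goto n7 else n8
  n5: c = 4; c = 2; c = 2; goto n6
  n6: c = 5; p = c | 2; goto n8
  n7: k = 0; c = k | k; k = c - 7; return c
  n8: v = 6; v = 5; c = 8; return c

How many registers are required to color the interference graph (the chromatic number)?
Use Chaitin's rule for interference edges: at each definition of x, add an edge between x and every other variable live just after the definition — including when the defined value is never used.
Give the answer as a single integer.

Answer: 2

Derivation:
Per-block:
  n0: {p,v} / ∅
  n1: {p} / {v}
  n2: {k,v} / ∅
  n3: {k,p} / ∅
  n4: {k,p} / ∅
  n5: {c} / ∅
  n6: {c,p} / ∅
  n7: {c,k} / ∅
  n8: {c,v} / ∅

Backward fixpoint:
  live n0: ∅→{v}
  live n1: {v}→∅
  live n2: ∅→∅
  live n3: ∅→∅
  live n4: ∅→∅
  live n5: ∅→∅
  live n6: ∅→∅
  live n7: ∅→∅
  live n8: ∅→∅

Interference:
  c: {k}
  k: {c,v}
  p: {v}
  v: {k,p}

Chromatic number:
  lower bound: {c,k} mutually conflict ⇒ χ ≥ 2
  assign c→R1 k→R0 p→R0 v→R1 — no edge inside a register ⇒ χ ≤ 2
  χ = 2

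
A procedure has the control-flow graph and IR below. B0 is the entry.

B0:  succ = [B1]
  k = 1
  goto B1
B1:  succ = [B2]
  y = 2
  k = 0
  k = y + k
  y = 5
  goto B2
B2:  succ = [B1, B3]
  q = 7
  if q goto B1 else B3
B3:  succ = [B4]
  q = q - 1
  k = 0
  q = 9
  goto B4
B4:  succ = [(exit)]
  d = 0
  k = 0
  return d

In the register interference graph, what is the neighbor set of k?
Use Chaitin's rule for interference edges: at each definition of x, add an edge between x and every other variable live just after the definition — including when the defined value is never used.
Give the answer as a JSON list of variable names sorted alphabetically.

Answer: ["d", "y"]

Derivation:
Per-block:
  B0 def {k} use ∅
  B1 def {k,y} use ∅
  B2 def {q} use ∅
  B3 def {k,q} use {q}
  B4 def {d,k} use ∅

Backward fixpoint:
  live B0: ∅→∅
  live B1: ∅→∅
  live B2: ∅→{q}
  live B3: {q}→∅
  live B4: ∅→∅

Conflict graph:
  d↔{k}
  k↔{d,y}
  q↔∅
  y↔{k}

N(k) = ["d", "y"]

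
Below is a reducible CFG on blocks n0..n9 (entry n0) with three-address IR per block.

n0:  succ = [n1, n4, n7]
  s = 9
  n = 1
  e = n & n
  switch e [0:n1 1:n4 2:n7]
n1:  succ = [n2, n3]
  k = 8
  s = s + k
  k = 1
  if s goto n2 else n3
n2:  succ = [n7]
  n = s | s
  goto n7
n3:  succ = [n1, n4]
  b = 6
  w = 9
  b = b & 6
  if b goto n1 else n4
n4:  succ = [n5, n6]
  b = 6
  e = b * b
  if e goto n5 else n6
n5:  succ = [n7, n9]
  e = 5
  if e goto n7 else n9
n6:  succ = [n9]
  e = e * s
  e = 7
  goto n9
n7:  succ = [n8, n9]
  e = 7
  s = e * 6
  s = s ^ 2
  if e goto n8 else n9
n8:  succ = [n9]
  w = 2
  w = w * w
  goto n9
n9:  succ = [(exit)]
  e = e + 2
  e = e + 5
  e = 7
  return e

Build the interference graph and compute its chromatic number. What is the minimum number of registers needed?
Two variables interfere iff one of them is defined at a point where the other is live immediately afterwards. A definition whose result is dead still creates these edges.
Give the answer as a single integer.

def/use:
  n0 def {e,n,s} use ∅
  n1 def {k,s} use {s}
  n2 def {n} use {s}
  n3 def {b,w} use ∅
  n4 def {b,e} use ∅
  n5 def {e} use ∅
  n6 def {e} use {e,s}
  n7 def {e,s} use ∅
  n8 def {w} use ∅
  n9 def {e} use {e}

Backward fixpoint:
  n0 li=∅ lo={s}
  n1 li={s} lo={s}
  n2 li={s} lo=∅
  n3 li={s} lo={s}
  n4 li={s} lo={e,s}
  n5 li=∅ lo={e}
  n6 li={e,s} lo={e}
  n7 li=∅ lo={e}
  n8 li={e} lo={e}
  n9 li={e} lo=∅

Interfere edges:
  b — {s,w}
  e — {s,w}
  k — {s}
  n — {s}
  s — {b,e,k,n,w}
  w — {b,e,s}

Registers:
  {b,s,w} pairwise interfere (3-clique) ⇒ χ ≥ 3
  assign b→R2 e→R2 k→R1 n→R1 s→R0 w→R1 — no edge inside a register ⇒ χ ≤ 3
  χ = 3

Answer: 3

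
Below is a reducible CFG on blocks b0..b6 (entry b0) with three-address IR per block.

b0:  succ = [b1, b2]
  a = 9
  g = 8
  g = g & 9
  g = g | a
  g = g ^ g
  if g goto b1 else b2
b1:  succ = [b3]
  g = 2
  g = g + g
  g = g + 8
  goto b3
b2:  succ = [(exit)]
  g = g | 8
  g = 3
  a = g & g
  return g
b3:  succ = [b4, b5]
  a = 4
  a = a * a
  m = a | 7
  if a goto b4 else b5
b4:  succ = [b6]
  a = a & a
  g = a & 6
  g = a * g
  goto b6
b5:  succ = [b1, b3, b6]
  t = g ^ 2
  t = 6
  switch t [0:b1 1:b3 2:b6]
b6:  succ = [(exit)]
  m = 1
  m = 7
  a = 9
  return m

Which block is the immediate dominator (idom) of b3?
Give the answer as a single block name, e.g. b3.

idom tree: b1←b0 b2←b0 b3←b1 b4←b3 b5←b3 b6←b3
Join-block Dom:
  b1: preds {b0,b5}: {b0} ∩ {b0,b1,b3,b5} = {b0}; idom=b0
  b3: preds {b1,b5}: {b0,b1} ∩ {b0,b1,b3,b5} = {b0,b1}; idom=b1
  b6: preds {b4,b5}: {b0,b1,b3,b4} ∩ {b0,b1,b3,b5} = {b0,b1,b3}; idom=b3

idom(b3) = b1

Answer: b1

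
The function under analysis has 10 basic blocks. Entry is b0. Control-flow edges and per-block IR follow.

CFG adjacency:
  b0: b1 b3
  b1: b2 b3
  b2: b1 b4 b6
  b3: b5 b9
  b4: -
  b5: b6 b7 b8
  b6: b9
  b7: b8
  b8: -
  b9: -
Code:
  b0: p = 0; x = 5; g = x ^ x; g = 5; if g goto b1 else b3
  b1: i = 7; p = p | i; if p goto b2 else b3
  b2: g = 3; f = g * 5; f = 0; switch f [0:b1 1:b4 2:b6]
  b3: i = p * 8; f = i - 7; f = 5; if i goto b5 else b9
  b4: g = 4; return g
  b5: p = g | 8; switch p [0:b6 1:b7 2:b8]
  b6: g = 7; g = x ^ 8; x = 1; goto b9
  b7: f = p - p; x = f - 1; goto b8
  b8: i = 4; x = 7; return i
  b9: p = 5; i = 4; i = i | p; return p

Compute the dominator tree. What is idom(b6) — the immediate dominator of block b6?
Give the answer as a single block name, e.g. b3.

idom tree: b1←b0 b2←b1 b3←b0 b4←b2 b5←b3 b6←b0 b7←b5 b8←b5 b9←b0
Join-block Dom:
  b1: preds {b0,b2}: {b0} ∩ {b0,b1,b2} = {b0}; idom=b0
  b3: preds {b0,b1}: {b0} ∩ {b0,b1} = {b0}; idom=b0
  b6: preds {b2,b5}: {b0,b1,b2} ∩ {b0,b3,b5} = {b0}; idom=b0
  b8: preds {b5,b7}: {b0,b3,b5} ∩ {b0,b3,b5,b7} = {b0,b3,b5}; idom=b5
  b9: preds {b3,b6}: {b0,b3} ∩ {b0,b6} = {b0}; idom=b0

idom(b6) = b0

Answer: b0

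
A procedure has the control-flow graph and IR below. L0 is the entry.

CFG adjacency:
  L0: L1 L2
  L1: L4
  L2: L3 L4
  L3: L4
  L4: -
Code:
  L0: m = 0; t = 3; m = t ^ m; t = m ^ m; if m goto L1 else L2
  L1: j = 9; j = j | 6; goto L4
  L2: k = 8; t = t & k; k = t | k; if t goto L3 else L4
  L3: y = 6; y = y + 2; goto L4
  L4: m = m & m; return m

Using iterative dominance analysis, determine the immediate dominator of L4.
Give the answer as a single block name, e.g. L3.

idom tree: L1←L0 L2←L0 L3←L2 L4←L0
Dom∩ at merges:
  L4: preds {L1,L2,L3}: {L0,L1} ∩ {L0,L2} ∩ {L0,L2,L3} = {L0}; idom=L0

idom(L4) = L0

Answer: L0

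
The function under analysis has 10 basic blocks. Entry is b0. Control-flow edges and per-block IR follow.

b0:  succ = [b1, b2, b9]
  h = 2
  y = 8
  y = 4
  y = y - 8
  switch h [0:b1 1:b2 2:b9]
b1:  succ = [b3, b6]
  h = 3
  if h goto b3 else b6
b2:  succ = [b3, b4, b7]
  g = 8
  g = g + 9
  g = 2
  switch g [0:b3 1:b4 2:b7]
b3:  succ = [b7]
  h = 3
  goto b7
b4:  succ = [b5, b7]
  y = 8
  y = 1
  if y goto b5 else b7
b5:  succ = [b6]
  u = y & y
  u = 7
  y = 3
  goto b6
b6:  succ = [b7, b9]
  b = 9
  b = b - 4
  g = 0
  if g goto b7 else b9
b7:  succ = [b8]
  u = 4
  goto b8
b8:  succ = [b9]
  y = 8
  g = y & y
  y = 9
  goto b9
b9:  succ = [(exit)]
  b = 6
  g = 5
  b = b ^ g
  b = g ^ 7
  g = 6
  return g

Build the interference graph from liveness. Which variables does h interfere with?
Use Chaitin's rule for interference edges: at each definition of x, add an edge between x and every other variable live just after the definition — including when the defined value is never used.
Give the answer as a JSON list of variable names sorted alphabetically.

Answer: ["y"]

Working:
Block summaries:
  b0: {h,y} / ∅
  b1: {h} / ∅
  b2: {g} / ∅
  b3: {h} / ∅
  b4: {y} / ∅
  b5: {u,y} / {y}
  b6: {b,g} / ∅
  b7: {u} / ∅
  b8: {g,y} / ∅
  b9: {b,g} / ∅

Live sets:
  live b0: ∅→∅
  live b1: ∅→∅
  live b2: ∅→∅
  live b3: ∅→∅
  live b4: ∅→{y}
  live b5: {y}→∅
  live b6: ∅→∅
  live b7: ∅→∅
  live b8: ∅→∅
  live b9: ∅→∅

Interference:
  b: {g}
  g: {b}
  h: {y}
  u: ∅
  y: {h}

N(h) = ["y"]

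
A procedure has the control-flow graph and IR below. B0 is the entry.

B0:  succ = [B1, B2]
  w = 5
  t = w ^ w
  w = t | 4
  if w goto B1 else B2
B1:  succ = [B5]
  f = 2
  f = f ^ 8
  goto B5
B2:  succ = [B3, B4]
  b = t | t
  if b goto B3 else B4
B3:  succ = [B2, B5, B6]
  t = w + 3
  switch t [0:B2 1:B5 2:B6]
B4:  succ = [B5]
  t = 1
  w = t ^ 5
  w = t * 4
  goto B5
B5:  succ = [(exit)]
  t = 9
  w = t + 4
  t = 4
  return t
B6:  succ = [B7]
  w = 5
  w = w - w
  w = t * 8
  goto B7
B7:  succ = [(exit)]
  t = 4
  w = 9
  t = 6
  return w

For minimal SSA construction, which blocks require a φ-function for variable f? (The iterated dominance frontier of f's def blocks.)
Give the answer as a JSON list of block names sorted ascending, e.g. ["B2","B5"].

idom tree: B1←B0 B2←B0 B3←B2 B4←B2 B5←B0 B6←B3 B7←B6
Join-block Dom:
  B2: preds {B0,B3}: {B0} ∩ {B0,B2,B3} = {B0}; idom=B0
  B5: preds {B1,B3,B4}: {B0,B1} ∩ {B0,B2,B3} ∩ {B0,B2,B4} = {B0}; idom=B0

DF derivation:
  join B2 pred B0: · stop@B0
  join B2 pred B3: B3→B2 stop@B0
  join B5 pred B1: B1 stop@B0
  join B5 pred B3: B3→B2 stop@B0
  join B5 pred B4: B4→B2 stop@B0
  B0 → ∅
  B1 → {B5}
  B2 → {B2,B5}
  B3 → {B2,B5}
  B4 → {B5}
  B5 → ∅
  B6 → ∅
  B7 → ∅

φ for f: defs {B1}
  DF⁺ = {B5}

Answer: ["B5"]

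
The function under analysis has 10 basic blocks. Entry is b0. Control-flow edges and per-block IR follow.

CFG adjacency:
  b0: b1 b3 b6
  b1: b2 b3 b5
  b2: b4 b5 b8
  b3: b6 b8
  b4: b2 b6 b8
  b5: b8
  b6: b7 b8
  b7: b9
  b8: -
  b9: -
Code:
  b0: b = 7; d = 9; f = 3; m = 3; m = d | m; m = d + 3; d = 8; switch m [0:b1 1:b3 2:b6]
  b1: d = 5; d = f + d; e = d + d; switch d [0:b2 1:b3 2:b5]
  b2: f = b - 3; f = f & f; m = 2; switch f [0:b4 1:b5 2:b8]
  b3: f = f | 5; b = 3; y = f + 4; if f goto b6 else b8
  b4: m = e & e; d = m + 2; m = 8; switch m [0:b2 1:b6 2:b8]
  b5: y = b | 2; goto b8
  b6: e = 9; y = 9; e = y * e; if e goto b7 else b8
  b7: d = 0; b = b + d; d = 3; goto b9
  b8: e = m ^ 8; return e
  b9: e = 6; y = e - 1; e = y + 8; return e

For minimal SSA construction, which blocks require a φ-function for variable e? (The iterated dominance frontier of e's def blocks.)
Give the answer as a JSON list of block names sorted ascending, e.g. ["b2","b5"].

idom tree: b1←b0 b2←b1 b3←b0 b4←b2 b5←b1 b6←b0 b7←b6 b8←b0 b9←b7
Dom at joins:
  b2: preds {b1,b4}: {b0,b1} ∩ {b0,b1,b2,b4} = {b0,b1}; idom=b1
  b3: preds {b0,b1}: {b0} ∩ {b0,b1} = {b0}; idom=b0
  b5: preds {b1,b2}: {b0,b1} ∩ {b0,b1,b2} = {b0,b1}; idom=b1
  b6: preds {b0,b3,b4}: {b0} ∩ {b0,b3} ∩ {b0,b1,b2,b4} = {b0}; idom=b0
  b8: preds {b2,b3,b4,b5,b6}: {b0,b1,b2} ∩ {b0,b3} ∩ {b0,b1,b2,b4} ∩ {b0,b1,b5} ∩ {b0,b6} = {b0}; idom=b0

DF derivation:
  b2←b1: walk · to b1
  b2←b4: walk b4→b2 to b1
  b3←b0: walk · to b0
  b3←b1: walk b1 to b0
  b5←b1: walk · to b1
  b5←b2: walk b2 to b1
  b6←b0: walk · to b0
  b6←b3: walk b3 to b0
  b6←b4: walk b4→b2→b1 to b0
  b8←b2: walk b2→b1 to b0
  b8←b3: walk b3 to b0
  b8←b4: walk b4→b2→b1 to b0
  b8←b5: walk b5→b1 to b0
  b8←b6: walk b6 to b0
  DF(b0)=∅
  DF(b1)={b3,b6,b8}
  DF(b2)={b2,b5,b6,b8}
  DF(b3)={b6,b8}
  DF(b4)={b2,b6,b8}
  DF(b5)={b8}
  DF(b6)={b8}
  DF(b7)=∅
  DF(b8)=∅
  DF(b9)=∅

φ for e: defs {b1,b6,b8,b9}
  DF⁺ = {b3,b6,b8}

Answer: ["b3", "b6", "b8"]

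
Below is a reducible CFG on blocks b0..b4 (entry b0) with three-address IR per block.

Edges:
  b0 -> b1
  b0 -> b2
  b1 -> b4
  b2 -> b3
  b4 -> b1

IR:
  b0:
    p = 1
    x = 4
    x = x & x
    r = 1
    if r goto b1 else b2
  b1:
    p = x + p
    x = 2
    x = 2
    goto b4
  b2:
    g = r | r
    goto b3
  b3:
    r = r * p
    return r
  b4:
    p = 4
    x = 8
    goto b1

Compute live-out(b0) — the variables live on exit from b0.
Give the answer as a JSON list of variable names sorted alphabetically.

Answer: ["p", "r", "x"]

Derivation:
def/use:
  b0 def {p,r,x} use ∅
  b1 def {p,x} use {p,x}
  b2 def {g} use {r}
  b3 def {r} use {p,r}
  b4 def {p,x} use ∅

Live sets:
  live b0: ∅→{p,r,x}
  live b1: {p,x}→∅
  live b2: {p,r}→{p,r}
  live b3: {p,r}→∅
  live b4: ∅→{p,x}

live-out(b0) = ["p", "r", "x"]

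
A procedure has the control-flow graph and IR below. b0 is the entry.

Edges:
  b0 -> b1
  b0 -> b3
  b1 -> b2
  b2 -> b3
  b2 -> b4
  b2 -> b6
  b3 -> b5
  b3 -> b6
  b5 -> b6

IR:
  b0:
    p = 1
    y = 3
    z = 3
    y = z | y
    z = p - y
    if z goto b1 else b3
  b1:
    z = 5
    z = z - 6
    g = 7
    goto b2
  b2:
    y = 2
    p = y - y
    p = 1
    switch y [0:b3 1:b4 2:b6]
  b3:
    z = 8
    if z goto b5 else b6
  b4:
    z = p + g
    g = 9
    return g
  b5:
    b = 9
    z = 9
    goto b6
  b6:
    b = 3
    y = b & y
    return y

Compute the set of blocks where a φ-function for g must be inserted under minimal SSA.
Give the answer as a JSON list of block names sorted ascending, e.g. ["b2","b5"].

idom tree: b1←b0 b2←b1 b3←b0 b4←b2 b5←b3 b6←b0
Join-block Dom:
  b3: preds {b0,b2}: {b0} ∩ {b0,b1,b2} = {b0}; idom=b0
  b6: preds {b2,b3,b5}: {b0,b1,b2} ∩ {b0,b3} ∩ {b0,b3,b5} = {b0}; idom=b0

Frontier:
  b3←b0: walk · to b0
  b3←b2: walk b2→b1 to b0
  b6←b2: walk b2→b1 to b0
  b6←b3: walk b3 to b0
  b6←b5: walk b5→b3 to b0
  b0: DF=∅
  b1: DF={b3,b6}
  b2: DF={b3,b6}
  b3: DF={b6}
  b4: DF=∅
  b5: DF={b6}
  b6: DF=∅

φ for g: defs {b1,b4}
  DF⁺ = {b3,b6}

Answer: ["b3", "b6"]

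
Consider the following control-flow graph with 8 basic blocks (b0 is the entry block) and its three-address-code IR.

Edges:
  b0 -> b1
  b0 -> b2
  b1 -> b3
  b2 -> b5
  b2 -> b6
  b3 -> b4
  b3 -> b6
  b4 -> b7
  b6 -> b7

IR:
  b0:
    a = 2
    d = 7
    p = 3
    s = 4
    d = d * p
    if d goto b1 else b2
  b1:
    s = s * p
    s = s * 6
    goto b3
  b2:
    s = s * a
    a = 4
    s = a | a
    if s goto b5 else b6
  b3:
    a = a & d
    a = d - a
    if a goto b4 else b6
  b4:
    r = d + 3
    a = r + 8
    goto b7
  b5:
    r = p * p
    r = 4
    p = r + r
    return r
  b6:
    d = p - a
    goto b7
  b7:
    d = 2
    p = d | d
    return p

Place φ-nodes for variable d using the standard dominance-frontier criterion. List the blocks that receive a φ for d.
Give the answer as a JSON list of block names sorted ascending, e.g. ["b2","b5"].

Answer: ["b7"]

Working:
idom tree: b1←b0 b2←b0 b3←b1 b4←b3 b5←b2 b6←b0 b7←b0
Dom∩ at merges:
  b6: preds {b2,b3}: {b0,b2} ∩ {b0,b1,b3} = {b0}; idom=b0
  b7: preds {b4,b6}: {b0,b1,b3,b4} ∩ {b0,b6} = {b0}; idom=b0

DF walk-up:
  join b6 pred b2: b2 stop@b0
  join b6 pred b3: b3→b1 stop@b0
  join b7 pred b4: b4→b3→b1 stop@b0
  join b7 pred b6: b6 stop@b0
  b0: DF=∅
  b1: DF={b6,b7}
  b2: DF={b6}
  b3: DF={b6,b7}
  b4: DF={b7}
  b5: DF=∅
  b6: DF={b7}
  b7: DF=∅

φ for d: defs {b0,b6,b7}
  DF⁺ = {b7}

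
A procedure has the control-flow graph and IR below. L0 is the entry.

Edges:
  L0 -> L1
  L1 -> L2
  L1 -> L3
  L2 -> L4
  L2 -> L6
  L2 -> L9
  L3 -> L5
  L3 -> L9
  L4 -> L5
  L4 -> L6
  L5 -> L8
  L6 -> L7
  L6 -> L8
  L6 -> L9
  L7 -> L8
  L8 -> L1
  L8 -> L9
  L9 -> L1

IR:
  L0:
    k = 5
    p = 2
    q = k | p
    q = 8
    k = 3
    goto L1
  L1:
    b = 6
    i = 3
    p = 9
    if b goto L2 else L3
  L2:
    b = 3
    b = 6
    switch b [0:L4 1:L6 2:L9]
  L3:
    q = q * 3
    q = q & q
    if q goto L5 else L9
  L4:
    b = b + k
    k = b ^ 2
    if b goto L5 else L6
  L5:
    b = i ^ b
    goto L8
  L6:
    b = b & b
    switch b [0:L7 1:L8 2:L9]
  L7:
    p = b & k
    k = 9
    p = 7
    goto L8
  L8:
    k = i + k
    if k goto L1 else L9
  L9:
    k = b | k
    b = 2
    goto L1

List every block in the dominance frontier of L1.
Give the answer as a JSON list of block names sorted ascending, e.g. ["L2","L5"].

Answer: ["L1"]

Derivation:
idom tree: L1←L0 L2←L1 L3←L1 L4←L2 L5←L1 L6←L2 L7←L6 L8←L1 L9←L1
Join-block Dom:
  L1: preds {L0,L8,L9}: {L0} ∩ {L0,L1,L8} ∩ {L0,L1,L9} = {L0}; idom=L0
  L5: preds {L3,L4}: {L0,L1,L3} ∩ {L0,L1,L2,L4} = {L0,L1}; idom=L1
  L6: preds {L2,L4}: {L0,L1,L2} ∩ {L0,L1,L2,L4} = {L0,L1,L2}; idom=L2
  L8: preds {L5,L6,L7}: {L0,L1,L5} ∩ {L0,L1,L2,L6} ∩ {L0,L1,L2,L6,L7} = {L0,L1}; idom=L1
  L9: preds {L2,L3,L6,L8}: {L0,L1,L2} ∩ {L0,L1,L3} ∩ {L0,L1,L2,L6} ∩ {L0,L1,L8} = {L0,L1}; idom=L1

DF derivation:
  join L1 pred L0: · stop@L0
  join L1 pred L8: L8→L1 stop@L0
  join L1 pred L9: L9→L1 stop@L0
  join L5 pred L3: L3 stop@L1
  join L5 pred L4: L4→L2 stop@L1
  join L6 pred L2: · stop@L2
  join L6 pred L4: L4 stop@L2
  join L8 pred L5: L5 stop@L1
  join L8 pred L6: L6→L2 stop@L1
  join L8 pred L7: L7→L6→L2 stop@L1
  join L9 pred L2: L2 stop@L1
  join L9 pred L3: L3 stop@L1
  join L9 pred L6: L6→L2 stop@L1
  join L9 pred L8: L8 stop@L1
  L0 → ∅
  L1 → {L1}
  L2 → {L5,L8,L9}
  L3 → {L5,L9}
  L4 → {L5,L6}
  L5 → {L8}
  L6 → {L8,L9}
  L7 → {L8}
  L8 → {L1,L9}
  L9 → {L1}

DF(L1) = ["L1"]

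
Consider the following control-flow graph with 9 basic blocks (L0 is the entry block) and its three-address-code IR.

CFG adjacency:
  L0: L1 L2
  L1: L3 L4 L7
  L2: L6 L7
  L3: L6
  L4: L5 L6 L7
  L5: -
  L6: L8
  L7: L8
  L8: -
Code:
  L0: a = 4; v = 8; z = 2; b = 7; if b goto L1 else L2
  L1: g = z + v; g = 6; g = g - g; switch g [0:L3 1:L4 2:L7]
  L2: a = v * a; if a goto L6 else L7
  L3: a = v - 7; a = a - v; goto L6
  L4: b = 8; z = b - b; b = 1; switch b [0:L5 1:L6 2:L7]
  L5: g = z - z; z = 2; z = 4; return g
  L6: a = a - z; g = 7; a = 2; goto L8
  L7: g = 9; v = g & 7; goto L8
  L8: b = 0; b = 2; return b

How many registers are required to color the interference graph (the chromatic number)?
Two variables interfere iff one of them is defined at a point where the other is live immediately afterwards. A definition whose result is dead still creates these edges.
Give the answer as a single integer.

Answer: 4

Working:
Block summaries:
  L0 def {a,b,v,z} use ∅
  L1 def {g} use {v,z}
  L2 def {a} use {a,v}
  L3 def {a} use {v}
  L4 def {b,z} use ∅
  L5 def {g,z} use {z}
  L6 def {a,g} use {a,z}
  L7 def {g,v} use ∅
  L8 def {b} use ∅

Live sets:
  live L0: ∅→{a,v,z}
  live L1: {a,v,z}→{a,v,z}
  live L2: {a,v,z}→{a,z}
  live L3: {v,z}→{a,z}
  live L4: {a}→{a,z}
  live L5: {z}→∅
  live L6: {a,z}→∅
  live L7: ∅→∅
  live L8: ∅→∅

Interference:
  a — {b,g,v,z}
  b — {a,v,z}
  g — {a,v,z}
  v — {a,b,g,z}
  z — {a,b,g,v}

Colouring:
  clique {a,b,v,z} ⇒ need ≥ 4
  assign a→r0 b→r3 g→r3 v→r1 z→r2 — no edge inside a register ⇒ χ ≤ 4
  χ = 4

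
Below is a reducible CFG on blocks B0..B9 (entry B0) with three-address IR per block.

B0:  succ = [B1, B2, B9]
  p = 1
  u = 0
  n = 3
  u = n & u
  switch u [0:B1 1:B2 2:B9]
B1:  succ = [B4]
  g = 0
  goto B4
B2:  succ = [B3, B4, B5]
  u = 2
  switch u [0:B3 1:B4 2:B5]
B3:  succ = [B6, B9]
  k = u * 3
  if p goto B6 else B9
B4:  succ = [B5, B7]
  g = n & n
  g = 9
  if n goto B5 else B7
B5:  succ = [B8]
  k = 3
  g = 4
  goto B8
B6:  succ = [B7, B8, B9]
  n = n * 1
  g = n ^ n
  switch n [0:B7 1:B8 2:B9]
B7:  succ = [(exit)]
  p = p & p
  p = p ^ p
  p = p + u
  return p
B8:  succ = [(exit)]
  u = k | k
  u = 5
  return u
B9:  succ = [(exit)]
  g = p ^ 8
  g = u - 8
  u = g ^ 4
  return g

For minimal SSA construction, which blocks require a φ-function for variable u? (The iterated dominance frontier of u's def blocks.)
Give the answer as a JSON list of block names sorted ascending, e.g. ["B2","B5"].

Answer: ["B4", "B5", "B7", "B8", "B9"]

Derivation:
idom tree: B1←B0 B2←B0 B3←B2 B4←B0 B5←B0 B6←B3 B7←B0 B8←B0 B9←B0
Dom at joins:
  B4: preds {B1,B2}: {B0,B1} ∩ {B0,B2} = {B0}; idom=B0
  B5: preds {B2,B4}: {B0,B2} ∩ {B0,B4} = {B0}; idom=B0
  B7: preds {B4,B6}: {B0,B4} ∩ {B0,B2,B3,B6} = {B0}; idom=B0
  B8: preds {B5,B6}: {B0,B5} ∩ {B0,B2,B3,B6} = {B0}; idom=B0
  B9: preds {B0,B3,B6}: {B0} ∩ {B0,B2,B3} ∩ {B0,B2,B3,B6} = {B0}; idom=B0

DF walk-up:
  join B4 pred B1: B1 stop@B0
  join B4 pred B2: B2 stop@B0
  join B5 pred B2: B2 stop@B0
  join B5 pred B4: B4 stop@B0
  join B7 pred B4: B4 stop@B0
  join B7 pred B6: B6→B3→B2 stop@B0
  join B8 pred B5: B5 stop@B0
  join B8 pred B6: B6→B3→B2 stop@B0
  join B9 pred B0: · stop@B0
  join B9 pred B3: B3→B2 stop@B0
  join B9 pred B6: B6→B3→B2 stop@B0
  B0: DF=∅
  B1: DF={B4}
  B2: DF={B4,B5,B7,B8,B9}
  B3: DF={B7,B8,B9}
  B4: DF={B5,B7}
  B5: DF={B8}
  B6: DF={B7,B8,B9}
  B7: DF=∅
  B8: DF=∅
  B9: DF=∅

φ for u: defs {B0,B2,B8,B9}
  DF⁺ = {B4,B5,B7,B8,B9}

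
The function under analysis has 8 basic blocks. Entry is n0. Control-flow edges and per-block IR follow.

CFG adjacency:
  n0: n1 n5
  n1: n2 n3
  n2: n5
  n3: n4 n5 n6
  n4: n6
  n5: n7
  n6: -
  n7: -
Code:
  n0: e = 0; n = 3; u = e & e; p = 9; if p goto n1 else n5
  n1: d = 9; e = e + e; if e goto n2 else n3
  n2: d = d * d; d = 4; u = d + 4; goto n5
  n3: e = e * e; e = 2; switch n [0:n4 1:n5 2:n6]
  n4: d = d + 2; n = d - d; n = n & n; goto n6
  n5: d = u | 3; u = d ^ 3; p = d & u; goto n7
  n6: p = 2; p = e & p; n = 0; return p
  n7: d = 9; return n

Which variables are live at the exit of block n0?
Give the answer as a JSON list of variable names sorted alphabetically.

Block summaries:
  n0: def={e,n,p,u} ue=∅
  n1: def={d,e} ue={e}
  n2: def={d,u} ue={d}
  n3: def={e} ue={e,n}
  n4: def={d,n} ue={d}
  n5: def={d,p,u} ue={u}
  n6: def={n,p} ue={e}
  n7: def={d} ue={n}

Backward fixpoint:
  n0 li=∅ lo={e,n,u}
  n1 li={e,n,u} lo={d,e,n,u}
  n2 li={d,n} lo={n,u}
  n3 li={d,e,n,u} lo={d,e,n,u}
  n4 li={d,e} lo={e}
  n5 li={n,u} lo={n}
  n6 li={e} lo=∅
  n7 li={n} lo=∅

live-out(n0) = ["e", "n", "u"]

Answer: ["e", "n", "u"]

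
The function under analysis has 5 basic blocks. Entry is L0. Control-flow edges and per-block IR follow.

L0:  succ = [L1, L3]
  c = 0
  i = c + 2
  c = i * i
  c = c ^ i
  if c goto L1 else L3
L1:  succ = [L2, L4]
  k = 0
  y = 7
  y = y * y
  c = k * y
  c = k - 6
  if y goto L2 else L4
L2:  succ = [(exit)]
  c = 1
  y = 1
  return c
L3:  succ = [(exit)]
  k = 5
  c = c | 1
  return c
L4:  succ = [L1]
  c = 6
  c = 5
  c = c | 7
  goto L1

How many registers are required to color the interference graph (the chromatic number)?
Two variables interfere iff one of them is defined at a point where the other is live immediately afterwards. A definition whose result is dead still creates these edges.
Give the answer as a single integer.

Per-block:
  L0: {c,i} / ∅
  L1: {c,k,y} / ∅
  L2: {c,y} / ∅
  L3: {c,k} / {c}
  L4: {c} / ∅

Backward fixpoint:
  live L0: ∅→{c}
  live L1: ∅→∅
  live L2: ∅→∅
  live L3: {c}→∅
  live L4: ∅→∅

Interfere edges:
  c↔{i,k,y}
  i↔{c}
  k↔{c,y}
  y↔{c,k}

Chromatic number:
  {c,k,y} pairwise interfere (3-clique) ⇒ χ ≥ 3
  assign c→r0 i→r1 k→r1 y→r2 — no edge inside a register ⇒ χ ≤ 3
  χ = 3

Answer: 3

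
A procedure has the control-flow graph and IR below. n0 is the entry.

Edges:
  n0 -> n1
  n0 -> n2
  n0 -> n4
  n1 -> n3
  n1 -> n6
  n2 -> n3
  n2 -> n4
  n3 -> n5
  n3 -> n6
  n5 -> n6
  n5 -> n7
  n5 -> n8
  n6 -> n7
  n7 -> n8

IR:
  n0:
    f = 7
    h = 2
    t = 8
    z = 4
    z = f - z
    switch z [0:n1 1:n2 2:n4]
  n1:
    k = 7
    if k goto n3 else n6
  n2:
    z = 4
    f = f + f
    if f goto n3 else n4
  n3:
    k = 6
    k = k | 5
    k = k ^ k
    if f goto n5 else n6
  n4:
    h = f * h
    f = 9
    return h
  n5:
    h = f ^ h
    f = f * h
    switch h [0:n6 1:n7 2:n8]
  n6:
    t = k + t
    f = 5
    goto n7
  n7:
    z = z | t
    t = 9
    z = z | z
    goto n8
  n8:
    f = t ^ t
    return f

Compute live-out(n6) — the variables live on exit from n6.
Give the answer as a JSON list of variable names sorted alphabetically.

Per-block:
  n0: def={f,h,t,z} ue=∅
  n1: def={k} ue=∅
  n2: def={f,z} ue={f}
  n3: def={k} ue={f}
  n4: def={f,h} ue={f,h}
  n5: def={f,h} ue={f,h}
  n6: def={f,t} ue={k,t}
  n7: def={t,z} ue={t,z}
  n8: def={f} ue={t}

Liveness:
  live n0: ∅→{f,h,t,z}
  live n1: {f,h,t,z}→{f,h,k,t,z}
  live n2: {f,h,t}→{f,h,t,z}
  live n3: {f,h,t,z}→{f,h,k,t,z}
  live n4: {f,h}→∅
  live n5: {f,h,k,t,z}→{k,t,z}
  live n6: {k,t,z}→{t,z}
  live n7: {t,z}→{t}
  live n8: {t}→∅

live-out(n6) = ["t", "z"]

Answer: ["t", "z"]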